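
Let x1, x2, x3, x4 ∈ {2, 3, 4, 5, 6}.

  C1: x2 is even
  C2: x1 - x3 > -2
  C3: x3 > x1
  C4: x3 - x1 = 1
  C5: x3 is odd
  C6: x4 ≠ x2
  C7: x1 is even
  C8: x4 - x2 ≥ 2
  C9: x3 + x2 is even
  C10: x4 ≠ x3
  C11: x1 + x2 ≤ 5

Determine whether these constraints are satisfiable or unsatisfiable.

Unsatisfiable

Constraint 5 makes x3 odd and constraint 1 makes x2 even, so x3 + x2 must be odd. Constraint 9 says x3 + x2 is even — contradiction.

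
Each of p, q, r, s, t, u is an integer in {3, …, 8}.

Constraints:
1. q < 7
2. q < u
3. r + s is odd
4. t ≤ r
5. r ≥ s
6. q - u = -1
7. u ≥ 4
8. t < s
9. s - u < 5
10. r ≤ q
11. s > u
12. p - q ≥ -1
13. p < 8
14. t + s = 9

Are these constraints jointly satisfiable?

Constraints 2, 5, 10, and 11 give u < s, s ≤ r, r ≤ q, q < u. Chaining: u < s ≤ r ≤ q < u, which forces u < u — impossible.

Unsatisfiable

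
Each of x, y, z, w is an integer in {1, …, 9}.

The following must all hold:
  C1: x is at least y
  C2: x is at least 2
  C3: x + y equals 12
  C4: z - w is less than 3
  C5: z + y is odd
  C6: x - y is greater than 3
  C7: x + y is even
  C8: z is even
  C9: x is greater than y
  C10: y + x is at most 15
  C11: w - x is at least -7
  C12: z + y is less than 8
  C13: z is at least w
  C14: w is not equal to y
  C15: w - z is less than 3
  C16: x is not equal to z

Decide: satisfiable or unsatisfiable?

Satisfiable

Try x = 9, y = 3, z = 2, w = 2.
Check constraint 3: x + y = 12; constraint 4: z - w = 0. The remaining constraints are straightforward to verify.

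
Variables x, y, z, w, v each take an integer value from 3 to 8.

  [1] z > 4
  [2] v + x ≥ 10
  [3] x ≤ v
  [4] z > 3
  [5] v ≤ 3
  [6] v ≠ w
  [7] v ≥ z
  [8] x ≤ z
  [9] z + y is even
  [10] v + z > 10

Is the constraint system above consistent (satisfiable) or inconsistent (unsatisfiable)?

From constraint 1: z ≥ 5. From constraints 5 and 7: z ≤ v and v ≤ 3, so z ≤ 3. But 3 < 5, so no value of z works.

Unsatisfiable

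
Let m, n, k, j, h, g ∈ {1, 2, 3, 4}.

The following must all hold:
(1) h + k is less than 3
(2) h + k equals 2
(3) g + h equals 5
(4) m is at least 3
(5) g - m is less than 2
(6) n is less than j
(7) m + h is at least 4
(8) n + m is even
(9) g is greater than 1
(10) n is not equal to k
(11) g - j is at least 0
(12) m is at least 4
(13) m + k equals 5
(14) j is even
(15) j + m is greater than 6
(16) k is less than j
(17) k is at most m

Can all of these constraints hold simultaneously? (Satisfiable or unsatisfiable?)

The assignment m = 4, n = 2, k = 1, j = 4, h = 1, g = 4 works:
  constraint 1 holds since h + k = 2.
  constraint 2 holds since h + k = 2.
  constraint 3 holds since g + h = 5.
The rest check out directly.

Satisfiable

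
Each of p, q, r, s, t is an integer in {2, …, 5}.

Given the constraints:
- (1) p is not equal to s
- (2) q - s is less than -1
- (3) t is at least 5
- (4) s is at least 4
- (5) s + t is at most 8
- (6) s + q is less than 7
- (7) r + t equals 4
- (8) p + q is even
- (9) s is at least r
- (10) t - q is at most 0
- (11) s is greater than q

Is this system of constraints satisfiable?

From constraint 4: s ≥ 4. From constraint 3: t ≥ 5. Hence s + t ≥ 9. But constraint 5 requires s + t ≤ 8, and 8 < 9. Contradiction.

Unsatisfiable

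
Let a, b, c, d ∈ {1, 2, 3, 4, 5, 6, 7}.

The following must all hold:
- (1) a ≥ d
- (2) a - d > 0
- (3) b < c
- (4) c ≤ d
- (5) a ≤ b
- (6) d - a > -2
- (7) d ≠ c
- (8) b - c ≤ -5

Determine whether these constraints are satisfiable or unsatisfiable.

Unsatisfiable

Constraints 2, 3, 4, and 5 give a ≤ b, b < c, c ≤ d, d < a. Chaining: a ≤ b < c ≤ d < a, which forces a < a — impossible.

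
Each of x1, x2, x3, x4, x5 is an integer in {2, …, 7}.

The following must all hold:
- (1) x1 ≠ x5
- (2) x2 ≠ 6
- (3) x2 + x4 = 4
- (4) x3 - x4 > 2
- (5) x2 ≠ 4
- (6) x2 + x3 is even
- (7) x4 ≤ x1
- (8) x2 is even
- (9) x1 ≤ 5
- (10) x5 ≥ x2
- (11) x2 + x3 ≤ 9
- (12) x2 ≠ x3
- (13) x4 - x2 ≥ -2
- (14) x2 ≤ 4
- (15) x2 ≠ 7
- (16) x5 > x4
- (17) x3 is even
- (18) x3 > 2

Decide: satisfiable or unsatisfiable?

Satisfiable

Try x1 = 2, x2 = 2, x3 = 6, x4 = 2, x5 = 7.
Check constraint 3: x2 + x4 = 4; constraint 4: x3 - x4 = 4. The remaining constraints are straightforward to verify.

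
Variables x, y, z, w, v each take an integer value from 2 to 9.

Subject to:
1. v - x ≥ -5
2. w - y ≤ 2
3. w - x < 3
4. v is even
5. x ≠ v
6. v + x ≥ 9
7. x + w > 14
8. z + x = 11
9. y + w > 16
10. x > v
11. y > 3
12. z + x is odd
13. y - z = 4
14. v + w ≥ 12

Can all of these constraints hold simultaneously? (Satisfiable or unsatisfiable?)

Satisfiable

One satisfying assignment is x = 7, y = 8, z = 4, w = 9, v = 4.
For the less obvious constraints — constraint 1: v - x = -3; constraint 2: w - y = 1; constraint 3: w - x = 2 — and the others hold by inspection.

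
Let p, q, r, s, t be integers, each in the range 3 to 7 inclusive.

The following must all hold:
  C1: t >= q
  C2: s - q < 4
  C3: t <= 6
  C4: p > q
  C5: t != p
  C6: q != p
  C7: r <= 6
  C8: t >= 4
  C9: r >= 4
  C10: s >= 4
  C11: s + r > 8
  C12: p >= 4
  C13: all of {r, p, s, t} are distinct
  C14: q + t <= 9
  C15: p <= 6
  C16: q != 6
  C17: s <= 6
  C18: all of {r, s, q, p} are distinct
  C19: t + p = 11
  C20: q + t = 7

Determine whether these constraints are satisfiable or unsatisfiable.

Constraints 3, 7, 8, 9, 10, 12, 15, and 17 confine each of r, p, s, t to the 3 values {4, …, 6}.
Constraint 13 requires all 4 of them to be distinct, but only 3 values are available — impossible by the pigeonhole principle.

Unsatisfiable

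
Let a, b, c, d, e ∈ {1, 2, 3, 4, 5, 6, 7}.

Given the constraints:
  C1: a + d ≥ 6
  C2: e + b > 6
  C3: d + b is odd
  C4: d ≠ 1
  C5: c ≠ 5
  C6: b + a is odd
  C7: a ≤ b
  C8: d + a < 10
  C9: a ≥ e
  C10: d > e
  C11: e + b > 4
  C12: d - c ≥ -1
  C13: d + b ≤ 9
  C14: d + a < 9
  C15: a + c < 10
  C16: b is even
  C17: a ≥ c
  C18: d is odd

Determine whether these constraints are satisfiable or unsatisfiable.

Satisfiable

Try a = 5, b = 6, c = 2, d = 3, e = 1.
Check constraint 1: a + d = 8; constraint 2: e + b = 7; constraint 8: d + a = 8. The remaining constraints are straightforward to verify.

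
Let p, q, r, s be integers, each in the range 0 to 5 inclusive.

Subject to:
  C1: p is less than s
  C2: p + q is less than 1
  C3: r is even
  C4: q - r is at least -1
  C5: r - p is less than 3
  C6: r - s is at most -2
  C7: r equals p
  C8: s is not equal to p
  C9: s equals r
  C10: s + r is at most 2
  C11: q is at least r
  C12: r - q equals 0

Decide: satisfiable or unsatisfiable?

Unsatisfiable

From constraints 7 and 9, s = r = p, so s = p. But constraint 8 says s ≠ p. Contradiction.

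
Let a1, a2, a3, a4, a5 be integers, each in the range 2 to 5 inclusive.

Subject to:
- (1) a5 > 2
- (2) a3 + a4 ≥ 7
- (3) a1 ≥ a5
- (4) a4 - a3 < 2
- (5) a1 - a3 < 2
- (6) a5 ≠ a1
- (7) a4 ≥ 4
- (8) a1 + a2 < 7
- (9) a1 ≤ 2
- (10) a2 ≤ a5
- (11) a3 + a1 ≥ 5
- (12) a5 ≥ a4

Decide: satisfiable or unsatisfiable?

From constraints 7 and 12: a5 ≥ a4 and a4 ≥ 4, so a5 ≥ 4. From constraints 3 and 9: a5 ≤ a1 and a1 ≤ 2, so a5 ≤ 2. But 2 < 4, so no value of a5 works.

Unsatisfiable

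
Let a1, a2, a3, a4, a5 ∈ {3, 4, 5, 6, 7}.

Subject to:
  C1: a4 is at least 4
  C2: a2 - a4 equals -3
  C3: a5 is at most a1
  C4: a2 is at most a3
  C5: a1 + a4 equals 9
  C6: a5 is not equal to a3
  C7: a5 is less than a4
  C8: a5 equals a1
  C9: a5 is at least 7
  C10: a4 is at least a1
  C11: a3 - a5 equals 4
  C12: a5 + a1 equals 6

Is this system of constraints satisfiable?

From constraints 3 and 9: a1 ≥ a5 ≥ 7. From constraint 1: a4 ≥ 4. Hence a1 + a4 ≥ 11. But constraint 5 requires a1 + a4 = 9, and 9 < 11. Contradiction.

Unsatisfiable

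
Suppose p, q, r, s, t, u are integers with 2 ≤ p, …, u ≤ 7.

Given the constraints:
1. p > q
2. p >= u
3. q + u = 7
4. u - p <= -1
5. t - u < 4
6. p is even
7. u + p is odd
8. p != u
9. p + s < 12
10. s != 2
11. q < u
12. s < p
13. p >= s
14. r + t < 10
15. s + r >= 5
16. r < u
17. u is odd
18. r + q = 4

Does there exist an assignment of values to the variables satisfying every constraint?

One satisfying assignment is p = 6, q = 2, r = 2, s = 4, t = 7, u = 5.
For the less obvious constraints — constraint 3: q + u = 7; constraint 4: u - p = -1 — and the others hold by inspection.

Satisfiable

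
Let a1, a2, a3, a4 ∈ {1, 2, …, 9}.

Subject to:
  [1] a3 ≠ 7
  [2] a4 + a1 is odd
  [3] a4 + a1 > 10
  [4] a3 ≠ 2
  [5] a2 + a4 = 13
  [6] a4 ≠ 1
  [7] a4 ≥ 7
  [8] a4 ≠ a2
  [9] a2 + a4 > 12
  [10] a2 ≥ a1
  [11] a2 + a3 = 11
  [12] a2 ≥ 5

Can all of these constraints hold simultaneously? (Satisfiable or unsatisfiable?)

The assignment a1 = 6, a2 = 6, a3 = 5, a4 = 7 works:
  constraint 3 holds since a4 + a1 = 13.
  constraint 5 holds since a2 + a4 = 13.
  constraint 9 holds since a2 + a4 = 13.
The rest check out directly.

Satisfiable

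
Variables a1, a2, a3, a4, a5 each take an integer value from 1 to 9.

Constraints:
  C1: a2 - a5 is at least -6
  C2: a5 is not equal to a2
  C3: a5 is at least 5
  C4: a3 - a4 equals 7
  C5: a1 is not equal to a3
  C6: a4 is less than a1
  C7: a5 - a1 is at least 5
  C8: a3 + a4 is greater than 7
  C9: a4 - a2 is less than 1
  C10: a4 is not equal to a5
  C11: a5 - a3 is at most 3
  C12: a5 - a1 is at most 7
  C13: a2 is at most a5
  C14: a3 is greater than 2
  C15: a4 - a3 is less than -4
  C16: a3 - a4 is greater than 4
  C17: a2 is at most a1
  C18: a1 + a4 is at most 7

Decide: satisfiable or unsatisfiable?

Take a1 = 3, a2 = 2, a3 = 8, a4 = 1, a5 = 8. Then constraint 1: a2 - a5 = -6; constraint 4: a3 - a4 = 7; constraint 7: a5 - a1 = 5, and every other listed constraint is also met.

Satisfiable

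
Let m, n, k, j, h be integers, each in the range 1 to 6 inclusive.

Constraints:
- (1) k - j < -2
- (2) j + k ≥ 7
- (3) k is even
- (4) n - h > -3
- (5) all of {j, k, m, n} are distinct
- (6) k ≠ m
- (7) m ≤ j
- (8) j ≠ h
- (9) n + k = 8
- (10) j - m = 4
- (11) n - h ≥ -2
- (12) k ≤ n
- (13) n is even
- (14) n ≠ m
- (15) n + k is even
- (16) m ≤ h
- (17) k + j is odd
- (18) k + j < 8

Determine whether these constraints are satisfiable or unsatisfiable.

Satisfiable

One satisfying assignment is m = 1, n = 6, k = 2, j = 5, h = 6.
For the less obvious constraints — constraint 1: k - j = -3; constraint 2: j + k = 7 — and the others hold by inspection.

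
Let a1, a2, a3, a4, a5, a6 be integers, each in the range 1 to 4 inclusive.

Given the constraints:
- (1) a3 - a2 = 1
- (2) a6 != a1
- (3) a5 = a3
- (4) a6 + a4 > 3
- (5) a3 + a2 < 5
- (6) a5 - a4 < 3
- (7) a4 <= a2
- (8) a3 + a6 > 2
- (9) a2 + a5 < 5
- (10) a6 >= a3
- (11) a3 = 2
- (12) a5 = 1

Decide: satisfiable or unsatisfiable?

Constraint 12 fixes a5 = 1 and constraint 11 fixes a3 = 2, but constraint 3 requires a5 = a3. Since 1 ≠ 2, contradiction.

Unsatisfiable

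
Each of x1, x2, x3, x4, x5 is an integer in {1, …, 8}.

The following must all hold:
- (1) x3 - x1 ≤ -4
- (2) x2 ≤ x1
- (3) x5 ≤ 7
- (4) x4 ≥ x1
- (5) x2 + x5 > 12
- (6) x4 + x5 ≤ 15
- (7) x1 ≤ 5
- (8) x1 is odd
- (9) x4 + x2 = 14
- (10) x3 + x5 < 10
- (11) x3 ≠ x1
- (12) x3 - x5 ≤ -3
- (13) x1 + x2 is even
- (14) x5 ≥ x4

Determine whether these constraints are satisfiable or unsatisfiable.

Unsatisfiable

From constraints 3 and 14: x4 ≤ x5 ≤ 7. From constraints 2 and 7: x2 ≤ x1 ≤ 5. Hence x4 + x2 ≤ 12. But constraint 9 requires x4 + x2 = 14, and 14 > 12. Contradiction.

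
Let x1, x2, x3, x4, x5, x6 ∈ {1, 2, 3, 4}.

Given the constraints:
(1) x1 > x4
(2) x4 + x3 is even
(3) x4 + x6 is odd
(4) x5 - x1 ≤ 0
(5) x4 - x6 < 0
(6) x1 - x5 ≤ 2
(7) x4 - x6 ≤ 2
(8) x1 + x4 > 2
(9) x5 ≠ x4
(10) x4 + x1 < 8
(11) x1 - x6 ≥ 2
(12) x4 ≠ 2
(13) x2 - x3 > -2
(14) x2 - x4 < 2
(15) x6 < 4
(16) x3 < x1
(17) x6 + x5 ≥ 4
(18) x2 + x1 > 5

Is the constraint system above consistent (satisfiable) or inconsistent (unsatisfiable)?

Satisfiable

One satisfying assignment is x1 = 4, x2 = 2, x3 = 1, x4 = 1, x5 = 3, x6 = 2.
For the less obvious constraints — constraint 4: x5 - x1 = -1; constraint 5: x4 - x6 = -1 — and the others hold by inspection.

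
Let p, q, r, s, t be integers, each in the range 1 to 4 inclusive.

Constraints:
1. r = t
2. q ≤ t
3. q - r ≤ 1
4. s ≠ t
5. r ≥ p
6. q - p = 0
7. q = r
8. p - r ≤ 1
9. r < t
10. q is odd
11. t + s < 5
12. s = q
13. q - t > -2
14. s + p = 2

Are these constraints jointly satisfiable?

Unsatisfiable

From constraints 1, 7, and 12, s = q = r = t, so s = t. But constraint 4 says s ≠ t. Contradiction.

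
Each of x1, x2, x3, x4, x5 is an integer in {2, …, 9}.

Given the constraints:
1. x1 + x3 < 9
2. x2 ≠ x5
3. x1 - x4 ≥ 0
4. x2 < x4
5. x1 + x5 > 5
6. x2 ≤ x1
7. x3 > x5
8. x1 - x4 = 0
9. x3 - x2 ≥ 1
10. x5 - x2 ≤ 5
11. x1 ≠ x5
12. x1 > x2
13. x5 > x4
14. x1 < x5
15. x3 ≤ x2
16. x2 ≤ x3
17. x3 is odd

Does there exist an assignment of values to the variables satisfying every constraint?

Constraints 3, 4, 7, 14, and 15 give x5 < x3, x3 ≤ x2, x2 < x4, x4 ≤ x1, x1 < x5. Chaining: x5 < x3 ≤ x2 < x4 ≤ x1 < x5, which forces x5 < x5 — impossible.

Unsatisfiable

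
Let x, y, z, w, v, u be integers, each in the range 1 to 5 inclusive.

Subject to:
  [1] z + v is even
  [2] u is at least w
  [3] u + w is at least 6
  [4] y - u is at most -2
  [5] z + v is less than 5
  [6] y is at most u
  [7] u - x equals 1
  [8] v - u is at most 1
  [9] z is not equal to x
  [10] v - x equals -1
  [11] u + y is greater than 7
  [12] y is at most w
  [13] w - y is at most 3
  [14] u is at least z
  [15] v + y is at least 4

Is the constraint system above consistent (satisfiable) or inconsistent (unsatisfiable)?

Take x = 4, y = 3, z = 1, w = 4, v = 3, u = 5. Then constraint 3: u + w = 9; constraint 4: y - u = -2; constraint 5: z + v = 4, and every other listed constraint is also met.

Satisfiable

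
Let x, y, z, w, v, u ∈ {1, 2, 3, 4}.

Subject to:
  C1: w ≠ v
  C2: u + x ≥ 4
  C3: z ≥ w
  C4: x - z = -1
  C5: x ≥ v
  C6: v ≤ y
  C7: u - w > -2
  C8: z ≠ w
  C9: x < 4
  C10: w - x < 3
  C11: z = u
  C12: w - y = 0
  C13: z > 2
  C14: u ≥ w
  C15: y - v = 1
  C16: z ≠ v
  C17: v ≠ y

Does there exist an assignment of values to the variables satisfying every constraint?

One satisfying assignment is x = 2, y = 2, z = 3, w = 2, v = 1, u = 3.
For the less obvious constraints — constraint 2: u + x = 5; constraint 4: x - z = -1; constraint 7: u - w = 1 — and the others hold by inspection.

Satisfiable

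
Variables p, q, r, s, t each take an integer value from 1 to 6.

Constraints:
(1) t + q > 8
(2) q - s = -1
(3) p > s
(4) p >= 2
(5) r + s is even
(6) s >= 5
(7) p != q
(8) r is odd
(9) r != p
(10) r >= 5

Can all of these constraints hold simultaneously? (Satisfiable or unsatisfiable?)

Setting (p, q, r, s, t) = (6, 4, 5, 5, 6) satisfies everything: constraint 1: t + q = 10; constraint 2: q - s = -1, and the others follow.

Satisfiable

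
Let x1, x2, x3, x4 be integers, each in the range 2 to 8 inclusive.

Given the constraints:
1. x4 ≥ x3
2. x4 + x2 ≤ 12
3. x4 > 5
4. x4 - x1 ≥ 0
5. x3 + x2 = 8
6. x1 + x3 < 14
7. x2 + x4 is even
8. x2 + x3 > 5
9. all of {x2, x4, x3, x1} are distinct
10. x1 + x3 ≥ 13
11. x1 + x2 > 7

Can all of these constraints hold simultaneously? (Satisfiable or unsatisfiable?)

Try x1 = 7, x2 = 2, x3 = 6, x4 = 8.
Check constraint 2: x4 + x2 = 10; constraint 4: x4 - x1 = 1; constraint 5: x3 + x2 = 8. The remaining constraints are straightforward to verify.

Satisfiable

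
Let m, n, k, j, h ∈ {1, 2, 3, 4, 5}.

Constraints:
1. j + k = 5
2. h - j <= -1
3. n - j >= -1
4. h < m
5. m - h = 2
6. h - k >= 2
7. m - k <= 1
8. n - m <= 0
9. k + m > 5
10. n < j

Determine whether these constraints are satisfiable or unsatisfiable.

Constraints 2, 3, 6, 7, and 8 give k − m ≥ -1, m − n ≥ 0, n − j ≥ -1, j − h ≥ 1, h − k ≥ 2.
Adding all 5 inequalities: the left sides telescope to 0, and the right sides sum to (-1) + 0 + (-1) + 1 + 2 = 1. So 0 ≥ 1, which is false.

Unsatisfiable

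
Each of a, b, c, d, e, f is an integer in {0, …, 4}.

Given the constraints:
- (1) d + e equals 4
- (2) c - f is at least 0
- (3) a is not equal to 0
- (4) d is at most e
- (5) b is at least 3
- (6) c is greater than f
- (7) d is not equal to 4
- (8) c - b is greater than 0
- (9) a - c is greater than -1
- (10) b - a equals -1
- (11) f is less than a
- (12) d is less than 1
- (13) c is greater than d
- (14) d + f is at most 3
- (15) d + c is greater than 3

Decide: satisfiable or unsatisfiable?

Satisfiable

Try a = 4, b = 3, c = 4, d = 0, e = 4, f = 2.
Check constraint 1: d + e = 4; constraint 2: c - f = 2; constraint 8: c - b = 1. The remaining constraints are straightforward to verify.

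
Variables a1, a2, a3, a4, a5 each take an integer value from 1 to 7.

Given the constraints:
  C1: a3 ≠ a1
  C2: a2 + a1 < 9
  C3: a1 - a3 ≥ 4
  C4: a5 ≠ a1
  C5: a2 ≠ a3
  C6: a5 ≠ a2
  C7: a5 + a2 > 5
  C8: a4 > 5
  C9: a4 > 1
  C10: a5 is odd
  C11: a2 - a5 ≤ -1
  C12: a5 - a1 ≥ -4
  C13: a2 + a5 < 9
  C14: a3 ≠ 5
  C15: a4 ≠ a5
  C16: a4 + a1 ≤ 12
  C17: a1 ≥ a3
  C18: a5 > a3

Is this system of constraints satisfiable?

Satisfiable

The assignment a1 = 6, a2 = 1, a3 = 2, a4 = 6, a5 = 5 works:
  constraint 2 holds since a2 + a1 = 7.
  constraint 3 holds since a1 - a3 = 4.
  constraint 7 holds since a5 + a2 = 6.
The rest check out directly.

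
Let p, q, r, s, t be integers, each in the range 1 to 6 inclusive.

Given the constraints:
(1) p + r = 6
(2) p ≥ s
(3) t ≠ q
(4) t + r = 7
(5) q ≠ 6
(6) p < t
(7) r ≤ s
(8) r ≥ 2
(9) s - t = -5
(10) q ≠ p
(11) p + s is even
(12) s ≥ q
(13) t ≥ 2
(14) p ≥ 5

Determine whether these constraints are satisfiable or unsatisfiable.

From constraint 14: p ≥ 5. From constraint 8: r ≥ 2. Hence p + r ≥ 7. But constraint 1 requires p + r = 6, and 6 < 7. Contradiction.

Unsatisfiable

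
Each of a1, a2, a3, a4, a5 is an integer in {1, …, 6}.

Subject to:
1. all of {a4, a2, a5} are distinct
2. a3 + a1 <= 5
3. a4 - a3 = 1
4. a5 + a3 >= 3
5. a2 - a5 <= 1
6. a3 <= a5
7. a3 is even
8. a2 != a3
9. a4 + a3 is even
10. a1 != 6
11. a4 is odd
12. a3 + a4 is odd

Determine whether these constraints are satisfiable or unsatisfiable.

Constraint 11 makes a4 odd and constraint 7 makes a3 even, so a4 + a3 must be odd. Constraint 9 says a4 + a3 is even — contradiction.

Unsatisfiable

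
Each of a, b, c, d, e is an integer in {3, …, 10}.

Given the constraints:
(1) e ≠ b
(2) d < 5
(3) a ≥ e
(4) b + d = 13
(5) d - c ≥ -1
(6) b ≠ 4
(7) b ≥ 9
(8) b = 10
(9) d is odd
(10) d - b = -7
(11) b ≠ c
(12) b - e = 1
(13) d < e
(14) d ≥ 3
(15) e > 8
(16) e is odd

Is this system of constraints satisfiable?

Take a = 10, b = 10, c = 3, d = 3, e = 9. Then constraint 4: b + d = 13; constraint 5: d - c = 0, and every other listed constraint is also met.

Satisfiable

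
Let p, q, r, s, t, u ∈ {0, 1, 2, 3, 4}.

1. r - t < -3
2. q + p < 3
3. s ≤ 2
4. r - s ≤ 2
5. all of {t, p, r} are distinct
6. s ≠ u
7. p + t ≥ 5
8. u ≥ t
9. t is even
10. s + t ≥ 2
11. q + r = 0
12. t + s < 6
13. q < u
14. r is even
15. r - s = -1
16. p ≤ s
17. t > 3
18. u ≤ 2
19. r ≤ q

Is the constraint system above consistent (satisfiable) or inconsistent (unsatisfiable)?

Unsatisfiable

From constraints 3 and 16: p ≤ s ≤ 2. From constraints 8 and 18: t ≤ u ≤ 2. Hence p + t ≤ 4. But constraint 7 requires p + t ≥ 5, and 5 > 4. Contradiction.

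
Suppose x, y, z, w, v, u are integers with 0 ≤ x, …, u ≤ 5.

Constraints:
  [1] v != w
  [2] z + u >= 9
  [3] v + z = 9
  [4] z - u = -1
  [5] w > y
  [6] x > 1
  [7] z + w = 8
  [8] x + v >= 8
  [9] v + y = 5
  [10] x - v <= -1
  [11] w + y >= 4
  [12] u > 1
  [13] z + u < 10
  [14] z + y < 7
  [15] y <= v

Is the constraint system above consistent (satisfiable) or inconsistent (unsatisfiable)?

Satisfiable

One satisfying assignment is x = 4, y = 0, z = 4, w = 4, v = 5, u = 5.
For the less obvious constraints — constraint 2: z + u = 9; constraint 3: v + z = 9 — and the others hold by inspection.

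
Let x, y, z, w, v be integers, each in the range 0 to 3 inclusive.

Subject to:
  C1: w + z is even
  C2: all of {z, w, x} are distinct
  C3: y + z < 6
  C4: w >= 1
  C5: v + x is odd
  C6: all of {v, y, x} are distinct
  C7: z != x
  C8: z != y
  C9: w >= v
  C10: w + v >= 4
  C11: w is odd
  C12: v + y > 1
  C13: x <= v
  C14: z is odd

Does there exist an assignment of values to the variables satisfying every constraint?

Setting (x, y, z, w, v) = (0, 2, 1, 3, 1) satisfies everything: constraint 3: y + z = 3; constraint 10: w + v = 4; constraint 12: v + y = 3, and the others follow.

Satisfiable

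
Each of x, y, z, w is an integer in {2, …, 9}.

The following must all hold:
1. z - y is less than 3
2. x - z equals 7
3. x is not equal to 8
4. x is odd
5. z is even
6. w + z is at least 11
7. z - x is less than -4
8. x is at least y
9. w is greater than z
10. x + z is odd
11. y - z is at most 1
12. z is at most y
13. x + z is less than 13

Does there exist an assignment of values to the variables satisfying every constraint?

Setting (x, y, z, w) = (9, 2, 2, 9) satisfies everything: constraint 1: z - y = 0; constraint 2: x - z = 7, and the others follow.

Satisfiable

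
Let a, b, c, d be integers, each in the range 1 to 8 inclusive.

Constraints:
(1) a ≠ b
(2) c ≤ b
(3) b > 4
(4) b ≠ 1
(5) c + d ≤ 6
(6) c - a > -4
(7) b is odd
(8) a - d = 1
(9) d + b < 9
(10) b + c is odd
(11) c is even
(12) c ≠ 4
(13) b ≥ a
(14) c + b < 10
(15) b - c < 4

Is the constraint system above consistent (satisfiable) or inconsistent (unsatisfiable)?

Satisfiable

Try a = 3, b = 5, c = 2, d = 2.
Check constraint 5: c + d = 4; constraint 6: c - a = -1. The remaining constraints are straightforward to verify.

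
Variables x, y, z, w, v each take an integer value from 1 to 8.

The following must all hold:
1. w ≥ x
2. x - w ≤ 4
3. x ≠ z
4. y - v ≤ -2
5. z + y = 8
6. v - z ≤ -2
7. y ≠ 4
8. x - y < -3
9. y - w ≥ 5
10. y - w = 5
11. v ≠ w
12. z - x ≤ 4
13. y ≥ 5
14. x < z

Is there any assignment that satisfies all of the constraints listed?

Unsatisfiable

Constraints 2, 4, 6, 9, and 12 give v − y ≥ 2, y − w ≥ 5, w − x ≥ -4, x − z ≥ -4, z − v ≥ 2.
Adding all 5 inequalities: the left sides telescope to 0, and the right sides sum to 2 + 5 + (-4) + (-4) + 2 = 1. So 0 ≥ 1, which is false.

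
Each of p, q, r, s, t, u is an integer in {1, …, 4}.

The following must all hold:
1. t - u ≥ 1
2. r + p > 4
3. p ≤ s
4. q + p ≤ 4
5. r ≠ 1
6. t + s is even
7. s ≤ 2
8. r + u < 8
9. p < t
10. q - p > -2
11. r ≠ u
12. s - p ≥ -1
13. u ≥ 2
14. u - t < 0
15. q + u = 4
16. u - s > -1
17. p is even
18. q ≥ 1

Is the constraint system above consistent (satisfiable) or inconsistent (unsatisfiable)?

Try p = 2, q = 2, r = 4, s = 2, t = 4, u = 2.
Check constraint 1: t - u = 2; constraint 2: r + p = 6. The remaining constraints are straightforward to verify.

Satisfiable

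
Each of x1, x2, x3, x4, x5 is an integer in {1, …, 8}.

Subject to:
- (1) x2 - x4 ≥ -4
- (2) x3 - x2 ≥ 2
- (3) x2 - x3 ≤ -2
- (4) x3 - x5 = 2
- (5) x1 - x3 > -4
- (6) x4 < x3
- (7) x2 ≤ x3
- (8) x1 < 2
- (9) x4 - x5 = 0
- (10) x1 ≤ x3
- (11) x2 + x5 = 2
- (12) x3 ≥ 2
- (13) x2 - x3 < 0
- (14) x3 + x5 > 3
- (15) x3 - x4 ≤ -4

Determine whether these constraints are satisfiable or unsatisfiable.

Unsatisfiable

Constraints 1, 2, and 15 give x2 − x4 ≥ -4, x4 − x3 ≥ 4, x3 − x2 ≥ 2.
Adding all 3 inequalities: the left sides telescope to 0, and the right sides sum to (-4) + 4 + 2 = 2. So 0 ≥ 2, which is false.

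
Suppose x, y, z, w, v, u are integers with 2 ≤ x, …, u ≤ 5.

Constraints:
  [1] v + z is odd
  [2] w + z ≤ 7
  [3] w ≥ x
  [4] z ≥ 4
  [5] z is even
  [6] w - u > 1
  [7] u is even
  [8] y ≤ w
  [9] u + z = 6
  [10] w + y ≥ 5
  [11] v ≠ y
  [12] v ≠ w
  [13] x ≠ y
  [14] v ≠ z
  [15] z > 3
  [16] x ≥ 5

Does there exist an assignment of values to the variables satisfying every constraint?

Unsatisfiable

From constraints 3 and 16: w ≥ x ≥ 5. From constraint 4: z ≥ 4. Hence w + z ≥ 9. But constraint 2 requires w + z ≤ 7, and 7 < 9. Contradiction.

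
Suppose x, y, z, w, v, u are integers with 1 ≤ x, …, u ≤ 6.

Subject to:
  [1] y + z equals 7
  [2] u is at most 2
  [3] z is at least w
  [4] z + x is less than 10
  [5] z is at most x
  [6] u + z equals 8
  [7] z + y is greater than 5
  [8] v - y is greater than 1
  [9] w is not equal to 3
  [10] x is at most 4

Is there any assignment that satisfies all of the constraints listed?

From constraint 2: u ≤ 2. From constraints 5 and 10: z ≤ x ≤ 4. Hence u + z ≤ 6. But constraint 6 requires u + z = 8, and 8 > 6. Contradiction.

Unsatisfiable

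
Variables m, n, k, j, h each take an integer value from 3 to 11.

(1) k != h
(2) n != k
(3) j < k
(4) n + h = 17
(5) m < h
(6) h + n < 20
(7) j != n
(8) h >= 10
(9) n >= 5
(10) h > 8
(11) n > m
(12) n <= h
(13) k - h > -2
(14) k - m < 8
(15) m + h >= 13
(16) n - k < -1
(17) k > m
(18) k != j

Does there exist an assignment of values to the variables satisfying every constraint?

Satisfiable

Setting (m, n, k, j, h) = (3, 6, 10, 7, 11) satisfies everything: constraint 4: n + h = 17; constraint 6: h + n = 17, and the others follow.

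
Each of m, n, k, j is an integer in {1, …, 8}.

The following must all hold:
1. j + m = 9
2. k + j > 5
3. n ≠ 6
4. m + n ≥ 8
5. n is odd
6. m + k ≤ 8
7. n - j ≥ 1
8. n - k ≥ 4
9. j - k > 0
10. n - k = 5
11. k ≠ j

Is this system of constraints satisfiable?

Satisfiable

Take m = 4, n = 7, k = 2, j = 5. Then constraint 1: j + m = 9; constraint 2: k + j = 7, and every other listed constraint is also met.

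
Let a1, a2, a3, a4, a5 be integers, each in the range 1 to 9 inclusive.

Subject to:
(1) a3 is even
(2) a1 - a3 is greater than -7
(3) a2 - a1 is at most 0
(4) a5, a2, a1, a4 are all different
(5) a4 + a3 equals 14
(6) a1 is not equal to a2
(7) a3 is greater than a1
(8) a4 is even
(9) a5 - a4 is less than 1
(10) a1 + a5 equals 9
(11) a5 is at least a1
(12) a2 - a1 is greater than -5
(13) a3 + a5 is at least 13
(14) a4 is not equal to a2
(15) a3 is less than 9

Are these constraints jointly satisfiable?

Satisfiable

Try a1 = 4, a2 = 2, a3 = 8, a4 = 6, a5 = 5.
Check constraint 2: a1 - a3 = -4; constraint 3: a2 - a1 = -2. The remaining constraints are straightforward to verify.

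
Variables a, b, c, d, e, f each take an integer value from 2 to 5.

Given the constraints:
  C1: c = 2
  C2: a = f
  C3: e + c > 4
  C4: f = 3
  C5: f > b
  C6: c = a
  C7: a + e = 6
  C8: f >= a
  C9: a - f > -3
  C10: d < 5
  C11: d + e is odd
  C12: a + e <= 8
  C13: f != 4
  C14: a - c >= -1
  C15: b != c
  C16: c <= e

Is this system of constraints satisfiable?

Unsatisfiable

Constraint 1 fixes c = 2 and constraint 4 fixes f = 3. Constraints 2 and 6 give c = a = f, so c = f. But 2 ≠ 3 — contradiction.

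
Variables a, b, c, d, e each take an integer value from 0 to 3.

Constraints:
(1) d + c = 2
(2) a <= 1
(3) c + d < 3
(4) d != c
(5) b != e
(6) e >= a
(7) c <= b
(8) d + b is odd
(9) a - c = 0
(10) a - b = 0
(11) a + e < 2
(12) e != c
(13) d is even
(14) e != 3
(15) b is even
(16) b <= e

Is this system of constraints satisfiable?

Constraint 13 makes d even and constraint 15 makes b even, so d + b must be even. Constraint 8 says d + b is odd — contradiction.

Unsatisfiable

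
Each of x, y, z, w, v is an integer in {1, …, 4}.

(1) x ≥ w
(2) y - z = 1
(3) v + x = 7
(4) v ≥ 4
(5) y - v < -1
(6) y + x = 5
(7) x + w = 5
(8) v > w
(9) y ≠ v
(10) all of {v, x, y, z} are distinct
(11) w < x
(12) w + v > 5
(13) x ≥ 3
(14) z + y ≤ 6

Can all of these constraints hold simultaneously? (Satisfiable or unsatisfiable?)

Satisfiable

The assignment x = 3, y = 2, z = 1, w = 2, v = 4 works:
  constraint 2 holds since y - z = 1.
  constraint 3 holds since v + x = 7.
The rest check out directly.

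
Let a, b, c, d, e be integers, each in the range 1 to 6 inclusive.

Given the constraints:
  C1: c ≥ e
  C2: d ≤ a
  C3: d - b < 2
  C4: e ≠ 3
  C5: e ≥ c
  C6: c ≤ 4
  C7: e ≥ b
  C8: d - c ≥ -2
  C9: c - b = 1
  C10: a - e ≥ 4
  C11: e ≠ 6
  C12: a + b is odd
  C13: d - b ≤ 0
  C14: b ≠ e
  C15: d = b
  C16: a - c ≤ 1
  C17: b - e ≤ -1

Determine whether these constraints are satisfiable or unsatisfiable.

Constraints 8, 10, 13, 16, and 17 give c − a ≥ -1, a − e ≥ 4, e − b ≥ 1, b − d ≥ 0, d − c ≥ -2.
Adding all 5 inequalities: the left sides telescope to 0, and the right sides sum to (-1) + 4 + 1 + 0 + (-2) = 2. So 0 ≥ 2, which is false.

Unsatisfiable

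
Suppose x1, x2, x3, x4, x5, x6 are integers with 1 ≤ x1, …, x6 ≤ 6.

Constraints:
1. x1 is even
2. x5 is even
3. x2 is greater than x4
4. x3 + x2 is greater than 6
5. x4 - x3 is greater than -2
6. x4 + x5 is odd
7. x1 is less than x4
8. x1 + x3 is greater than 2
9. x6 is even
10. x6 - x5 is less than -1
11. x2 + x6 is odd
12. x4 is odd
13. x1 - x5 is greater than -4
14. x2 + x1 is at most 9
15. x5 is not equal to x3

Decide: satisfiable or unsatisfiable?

The assignment x1 = 2, x2 = 5, x3 = 3, x4 = 3, x5 = 4, x6 = 2 works:
  constraint 4 holds since x3 + x2 = 8.
  constraint 5 holds since x4 - x3 = 0.
  constraint 8 holds since x1 + x3 = 5.
The rest check out directly.

Satisfiable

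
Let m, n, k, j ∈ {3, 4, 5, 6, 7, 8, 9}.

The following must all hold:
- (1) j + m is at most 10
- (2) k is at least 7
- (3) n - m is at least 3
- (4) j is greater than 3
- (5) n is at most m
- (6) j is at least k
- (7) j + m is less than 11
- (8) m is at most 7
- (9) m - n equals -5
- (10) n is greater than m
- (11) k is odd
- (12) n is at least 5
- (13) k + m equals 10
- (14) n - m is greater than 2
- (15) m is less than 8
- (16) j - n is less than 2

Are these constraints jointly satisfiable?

From constraints 2 and 6: j ≥ k ≥ 7. From constraints 5 and 12: m ≥ n ≥ 5. Hence j + m ≥ 12. But constraint 1 requires j + m ≤ 10, and 10 < 12. Contradiction.

Unsatisfiable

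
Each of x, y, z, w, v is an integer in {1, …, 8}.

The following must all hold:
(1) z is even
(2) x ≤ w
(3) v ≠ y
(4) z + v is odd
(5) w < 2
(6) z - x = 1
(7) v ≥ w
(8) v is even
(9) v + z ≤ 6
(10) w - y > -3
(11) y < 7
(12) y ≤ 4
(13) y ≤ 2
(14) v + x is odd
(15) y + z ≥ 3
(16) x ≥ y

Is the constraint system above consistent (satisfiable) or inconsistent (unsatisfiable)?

Unsatisfiable

Constraint 1 makes z even and constraint 8 makes v even, so z + v must be even. Constraint 4 says z + v is odd — contradiction.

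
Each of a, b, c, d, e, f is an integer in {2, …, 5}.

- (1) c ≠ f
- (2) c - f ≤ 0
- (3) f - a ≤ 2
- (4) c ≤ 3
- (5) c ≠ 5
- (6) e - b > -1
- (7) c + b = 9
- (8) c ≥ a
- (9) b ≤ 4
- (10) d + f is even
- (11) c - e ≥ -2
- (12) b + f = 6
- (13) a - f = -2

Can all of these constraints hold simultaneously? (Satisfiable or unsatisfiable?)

From constraint 4: c ≤ 3. From constraint 9: b ≤ 4. Hence c + b ≤ 7. But constraint 7 requires c + b = 9, and 9 > 7. Contradiction.

Unsatisfiable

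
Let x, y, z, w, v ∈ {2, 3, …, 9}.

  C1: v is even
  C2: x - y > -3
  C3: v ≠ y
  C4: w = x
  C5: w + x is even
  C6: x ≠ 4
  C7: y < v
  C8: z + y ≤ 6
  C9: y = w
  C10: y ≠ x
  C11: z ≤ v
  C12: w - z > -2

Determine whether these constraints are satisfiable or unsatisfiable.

Unsatisfiable

From constraints 4 and 9, y = w = x, so y = x. But constraint 10 says y ≠ x. Contradiction.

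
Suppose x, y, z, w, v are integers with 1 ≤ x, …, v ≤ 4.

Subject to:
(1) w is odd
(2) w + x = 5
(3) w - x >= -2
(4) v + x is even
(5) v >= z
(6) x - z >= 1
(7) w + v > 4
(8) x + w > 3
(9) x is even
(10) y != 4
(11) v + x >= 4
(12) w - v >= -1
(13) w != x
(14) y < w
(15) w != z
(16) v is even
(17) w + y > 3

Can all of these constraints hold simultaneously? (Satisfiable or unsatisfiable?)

Satisfiable

Take x = 2, y = 1, z = 1, w = 3, v = 2. Then constraint 2: w + x = 5; constraint 3: w - x = 1, and every other listed constraint is also met.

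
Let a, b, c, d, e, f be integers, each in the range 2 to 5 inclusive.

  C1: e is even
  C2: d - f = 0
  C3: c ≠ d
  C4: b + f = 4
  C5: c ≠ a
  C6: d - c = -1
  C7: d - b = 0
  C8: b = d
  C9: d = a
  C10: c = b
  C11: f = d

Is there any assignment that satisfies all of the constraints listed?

Unsatisfiable

From constraints 8, 9, and 10, c = b = d = a, so c = a. But constraint 5 says c ≠ a. Contradiction.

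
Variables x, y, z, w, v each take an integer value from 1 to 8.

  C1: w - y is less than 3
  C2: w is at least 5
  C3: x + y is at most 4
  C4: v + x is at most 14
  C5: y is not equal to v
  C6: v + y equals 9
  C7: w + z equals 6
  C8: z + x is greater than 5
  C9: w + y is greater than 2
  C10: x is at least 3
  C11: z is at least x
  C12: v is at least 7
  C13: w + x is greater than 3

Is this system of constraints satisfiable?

Unsatisfiable

From constraint 2: w ≥ 5. From constraints 10 and 11: z ≥ x ≥ 3. Hence w + z ≥ 8. But constraint 7 requires w + z = 6, and 6 < 8. Contradiction.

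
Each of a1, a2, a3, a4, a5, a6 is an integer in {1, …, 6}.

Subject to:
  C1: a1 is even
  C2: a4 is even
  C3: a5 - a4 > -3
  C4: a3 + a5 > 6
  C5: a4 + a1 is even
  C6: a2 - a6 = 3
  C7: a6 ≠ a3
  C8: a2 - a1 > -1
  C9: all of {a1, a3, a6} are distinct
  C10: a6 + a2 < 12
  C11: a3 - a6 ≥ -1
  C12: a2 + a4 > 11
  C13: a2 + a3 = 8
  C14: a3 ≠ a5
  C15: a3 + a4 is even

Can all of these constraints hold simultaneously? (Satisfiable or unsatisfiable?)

Take a1 = 4, a2 = 6, a3 = 2, a4 = 6, a5 = 5, a6 = 3. Then constraint 3: a5 - a4 = -1; constraint 4: a3 + a5 = 7; constraint 6: a2 - a6 = 3, and every other listed constraint is also met.

Satisfiable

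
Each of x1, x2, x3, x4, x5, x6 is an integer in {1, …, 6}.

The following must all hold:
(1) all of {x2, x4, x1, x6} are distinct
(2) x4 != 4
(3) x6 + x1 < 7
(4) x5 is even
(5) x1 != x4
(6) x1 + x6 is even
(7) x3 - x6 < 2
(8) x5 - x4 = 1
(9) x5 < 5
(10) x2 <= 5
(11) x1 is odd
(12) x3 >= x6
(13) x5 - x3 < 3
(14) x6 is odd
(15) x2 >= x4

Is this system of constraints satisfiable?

Satisfiable

One satisfying assignment is x1 = 5, x2 = 4, x3 = 2, x4 = 3, x5 = 4, x6 = 1.
For the less obvious constraints — constraint 3: x6 + x1 = 6; constraint 7: x3 - x6 = 1; constraint 8: x5 - x4 = 1 — and the others hold by inspection.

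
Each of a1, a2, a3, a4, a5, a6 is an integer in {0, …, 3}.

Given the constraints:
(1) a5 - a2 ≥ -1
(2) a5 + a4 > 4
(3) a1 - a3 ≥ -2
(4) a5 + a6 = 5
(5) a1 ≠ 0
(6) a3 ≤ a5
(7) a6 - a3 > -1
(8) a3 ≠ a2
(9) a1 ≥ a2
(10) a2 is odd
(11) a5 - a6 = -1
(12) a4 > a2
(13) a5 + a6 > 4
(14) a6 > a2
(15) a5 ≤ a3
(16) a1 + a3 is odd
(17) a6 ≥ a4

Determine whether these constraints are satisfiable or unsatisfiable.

Try a1 = 3, a2 = 1, a3 = 2, a4 = 3, a5 = 2, a6 = 3.
Check constraint 1: a5 - a2 = 1; constraint 2: a5 + a4 = 5; constraint 3: a1 - a3 = 1. The remaining constraints are straightforward to verify.

Satisfiable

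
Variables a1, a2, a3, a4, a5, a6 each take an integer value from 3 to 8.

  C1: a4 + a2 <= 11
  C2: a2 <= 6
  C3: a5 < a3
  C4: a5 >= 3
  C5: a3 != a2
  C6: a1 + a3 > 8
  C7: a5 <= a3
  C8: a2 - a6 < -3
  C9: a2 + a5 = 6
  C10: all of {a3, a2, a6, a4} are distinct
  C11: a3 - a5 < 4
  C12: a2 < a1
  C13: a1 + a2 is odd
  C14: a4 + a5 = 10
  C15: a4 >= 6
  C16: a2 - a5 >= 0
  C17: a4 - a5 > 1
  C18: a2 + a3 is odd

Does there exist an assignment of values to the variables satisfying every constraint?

Satisfiable

One satisfying assignment is a1 = 4, a2 = 3, a3 = 6, a4 = 7, a5 = 3, a6 = 8.
For the less obvious constraints — constraint 1: a4 + a2 = 10; constraint 6: a1 + a3 = 10 — and the others hold by inspection.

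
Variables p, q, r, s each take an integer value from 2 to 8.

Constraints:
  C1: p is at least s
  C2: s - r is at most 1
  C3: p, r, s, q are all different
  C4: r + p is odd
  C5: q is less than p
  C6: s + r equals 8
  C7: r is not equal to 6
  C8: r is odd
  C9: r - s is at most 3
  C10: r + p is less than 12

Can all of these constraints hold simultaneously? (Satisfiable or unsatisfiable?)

Satisfiable

Setting (p, q, r, s) = (4, 2, 5, 3) satisfies everything: constraint 2: s - r = -2; constraint 6: s + r = 8, and the others follow.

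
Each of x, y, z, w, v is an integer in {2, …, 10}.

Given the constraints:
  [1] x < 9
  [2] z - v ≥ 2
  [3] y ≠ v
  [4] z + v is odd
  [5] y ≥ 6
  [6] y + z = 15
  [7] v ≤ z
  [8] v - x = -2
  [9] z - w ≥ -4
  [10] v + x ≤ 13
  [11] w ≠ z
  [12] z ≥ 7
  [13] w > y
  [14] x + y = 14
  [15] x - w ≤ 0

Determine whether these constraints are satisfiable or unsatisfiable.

Satisfiable

Try x = 7, y = 7, z = 8, w = 10, v = 5.
Check constraint 2: z - v = 3; constraint 6: y + z = 15. The remaining constraints are straightforward to verify.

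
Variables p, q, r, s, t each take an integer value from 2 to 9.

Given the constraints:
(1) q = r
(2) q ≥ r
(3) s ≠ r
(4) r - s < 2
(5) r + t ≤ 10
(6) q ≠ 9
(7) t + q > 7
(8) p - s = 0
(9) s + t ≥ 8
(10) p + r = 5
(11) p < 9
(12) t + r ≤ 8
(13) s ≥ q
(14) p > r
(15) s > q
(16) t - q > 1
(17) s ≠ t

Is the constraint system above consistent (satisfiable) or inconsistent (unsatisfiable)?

Try p = 3, q = 2, r = 2, s = 3, t = 6.
Check constraint 4: r - s = -1; constraint 5: r + t = 8. The remaining constraints are straightforward to verify.

Satisfiable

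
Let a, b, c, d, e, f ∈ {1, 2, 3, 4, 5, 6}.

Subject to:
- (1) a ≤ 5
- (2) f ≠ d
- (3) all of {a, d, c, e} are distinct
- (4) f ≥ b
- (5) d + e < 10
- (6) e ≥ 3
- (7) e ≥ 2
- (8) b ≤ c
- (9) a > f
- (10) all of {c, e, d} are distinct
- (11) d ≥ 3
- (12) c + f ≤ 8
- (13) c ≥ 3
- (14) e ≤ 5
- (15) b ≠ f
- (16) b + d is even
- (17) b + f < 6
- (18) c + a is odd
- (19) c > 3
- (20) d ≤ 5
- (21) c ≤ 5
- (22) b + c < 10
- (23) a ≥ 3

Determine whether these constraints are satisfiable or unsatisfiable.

Constraints 1, 6, 11, 13, 14, 20, 21, and 23 confine each of a, d, c, e to the 3 values {3, …, 5}.
Constraint 3 requires all 4 of them to be distinct, but only 3 values are available — impossible by the pigeonhole principle.

Unsatisfiable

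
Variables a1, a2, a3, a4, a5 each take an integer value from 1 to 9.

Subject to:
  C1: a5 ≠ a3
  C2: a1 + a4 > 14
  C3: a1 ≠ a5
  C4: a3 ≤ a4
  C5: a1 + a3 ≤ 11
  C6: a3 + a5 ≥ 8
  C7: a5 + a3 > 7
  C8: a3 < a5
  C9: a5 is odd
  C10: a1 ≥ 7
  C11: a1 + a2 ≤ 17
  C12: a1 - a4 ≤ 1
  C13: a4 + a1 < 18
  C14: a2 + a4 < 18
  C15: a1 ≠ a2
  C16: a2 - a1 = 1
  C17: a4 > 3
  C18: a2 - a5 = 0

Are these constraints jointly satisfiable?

The assignment a1 = 8, a2 = 9, a3 = 1, a4 = 7, a5 = 9 works:
  constraint 2 holds since a1 + a4 = 15.
  constraint 5 holds since a1 + a3 = 9.
  constraint 6 holds since a3 + a5 = 10.
The rest check out directly.

Satisfiable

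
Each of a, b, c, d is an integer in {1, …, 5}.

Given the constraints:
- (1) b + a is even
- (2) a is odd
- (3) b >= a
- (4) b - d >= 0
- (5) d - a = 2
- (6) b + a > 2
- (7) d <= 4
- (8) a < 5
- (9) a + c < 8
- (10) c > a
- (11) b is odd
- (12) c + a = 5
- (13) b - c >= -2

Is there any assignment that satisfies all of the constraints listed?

Satisfiable

Take a = 1, b = 3, c = 4, d = 3. Then constraint 4: b - d = 0; constraint 5: d - a = 2; constraint 6: b + a = 4, and every other listed constraint is also met.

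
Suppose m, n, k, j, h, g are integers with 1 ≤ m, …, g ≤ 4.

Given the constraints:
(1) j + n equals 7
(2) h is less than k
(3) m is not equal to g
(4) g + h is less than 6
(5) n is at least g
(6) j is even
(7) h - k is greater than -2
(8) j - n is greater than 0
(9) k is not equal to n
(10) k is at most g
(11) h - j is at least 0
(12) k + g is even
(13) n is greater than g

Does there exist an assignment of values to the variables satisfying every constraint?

Constraints 2, 8, 10, 11, and 13 give j ≤ h, h < k, k ≤ g, g < n, n < j. Chaining: j ≤ h < k ≤ g < n < j, which forces j < j — impossible.

Unsatisfiable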